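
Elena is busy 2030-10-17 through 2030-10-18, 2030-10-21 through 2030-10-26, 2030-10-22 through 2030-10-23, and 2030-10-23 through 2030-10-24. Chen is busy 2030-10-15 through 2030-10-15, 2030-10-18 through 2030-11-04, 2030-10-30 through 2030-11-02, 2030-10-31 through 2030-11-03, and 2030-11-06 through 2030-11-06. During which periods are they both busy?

Merge the first list: 2030-10-17 through 2030-10-18, 2030-10-21 through 2030-10-26.
Merge the second list: 2030-10-15 through 2030-10-15, 2030-10-18 through 2030-11-04, 2030-11-06 through 2030-11-06.
2030-10-17 through 2030-10-18 ∩ B → 2030-10-18 through 2030-10-18.
2030-10-21 through 2030-10-26 ∩ B → 2030-10-21 through 2030-10-26.

2030-10-18 through 2030-10-18, 2030-10-21 through 2030-10-26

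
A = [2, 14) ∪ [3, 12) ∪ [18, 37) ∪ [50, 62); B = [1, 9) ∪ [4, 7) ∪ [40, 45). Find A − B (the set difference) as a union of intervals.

A, merged: [2, 14), [18, 37), [50, 62).
B, merged: [1, 9), [40, 45).
[2, 14) \ B = [9, 14).
[18, 37): nothing removed.
[50, 62): nothing removed.

[9, 14) ∪ [18, 37) ∪ [50, 62)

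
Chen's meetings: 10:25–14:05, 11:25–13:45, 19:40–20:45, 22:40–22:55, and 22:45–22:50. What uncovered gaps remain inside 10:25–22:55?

14:05–19:40, 20:45–22:40

Covered (merged): 10:25–14:05, 19:40–20:45, 22:40–22:55.
Uncovered inside 10:25–22:55: 14:05–19:40, 20:45–22:40.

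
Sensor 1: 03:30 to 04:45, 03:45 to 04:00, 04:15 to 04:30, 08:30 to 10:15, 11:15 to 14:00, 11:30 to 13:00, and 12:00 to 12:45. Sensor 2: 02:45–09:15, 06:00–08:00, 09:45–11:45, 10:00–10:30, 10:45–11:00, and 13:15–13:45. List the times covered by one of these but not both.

02:45–03:30, 04:45–08:30, 09:15–09:45, 10:15–11:15, 11:45–13:15, 13:45–14:00

First set merges to 03:30–04:45, 08:30–10:15, 11:15–14:00.
Second set merges to 02:45–09:15, 09:45–11:45, 13:15–13:45.
A \ B = 09:15–09:45, 11:45–13:15, 13:45–14:00.
B \ A = 02:45–03:30, 04:45–08:30, 10:15–11:15.
Union of the two gives the symmetric difference.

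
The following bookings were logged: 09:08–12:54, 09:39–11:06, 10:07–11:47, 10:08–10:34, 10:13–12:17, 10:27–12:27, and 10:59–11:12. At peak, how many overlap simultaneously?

Walk the sorted start/end points keeping a running depth.
The depth first hits 6 at 10:27.

6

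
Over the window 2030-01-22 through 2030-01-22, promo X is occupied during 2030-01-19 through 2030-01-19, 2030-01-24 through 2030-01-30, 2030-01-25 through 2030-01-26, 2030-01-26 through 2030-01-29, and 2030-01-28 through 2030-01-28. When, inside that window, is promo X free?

2030-01-22 through 2030-01-22

After merging, the occupied span is 2030-01-19 through 2030-01-19, 2030-01-24 through 2030-01-30.
Uncovered inside 2030-01-22 through 2030-01-22: 2030-01-22 through 2030-01-22.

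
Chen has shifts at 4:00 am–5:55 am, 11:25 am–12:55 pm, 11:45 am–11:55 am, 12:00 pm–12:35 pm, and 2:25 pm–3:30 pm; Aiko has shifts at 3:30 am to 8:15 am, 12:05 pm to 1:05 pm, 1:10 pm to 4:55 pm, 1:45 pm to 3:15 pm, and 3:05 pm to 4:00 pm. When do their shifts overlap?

A, merged: 4:00 am–5:55 am, 11:25 am–12:55 pm, 2:25 pm–3:30 pm.
B, merged: 3:30 am–8:15 am, 12:05 pm–1:05 pm, 1:10 pm–4:55 pm.
4:00 am–5:55 am ∩ B → 4:00 am–5:55 am.
11:25 am–12:55 pm ∩ B → 12:05 pm–12:55 pm.
2:25 pm–3:30 pm ∩ B → 2:25 pm–3:30 pm.

4:00 am–5:55 am, 12:05 pm–12:55 pm, 2:25 pm–3:30 pm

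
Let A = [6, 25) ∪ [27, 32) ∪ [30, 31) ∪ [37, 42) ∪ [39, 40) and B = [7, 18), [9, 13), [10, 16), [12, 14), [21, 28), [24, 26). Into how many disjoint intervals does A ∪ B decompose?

First set merges to [6, 25), [27, 32), [37, 42).
Second set merges to [7, 18), [21, 28).
A ∪ B = [6, 32), [37, 42).
That is 2 disjoint pieces.

2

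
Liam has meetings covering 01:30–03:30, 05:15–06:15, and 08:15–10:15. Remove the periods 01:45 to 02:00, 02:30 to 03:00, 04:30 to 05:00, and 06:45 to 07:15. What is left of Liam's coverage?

01:30-03:30 minus B → 01:30-01:45, 02:00-02:30, 03:00-03:30.
05:15-06:15: no B overlap → unchanged.
08:15-10:15: no B overlap → unchanged.

01:30-01:45, 02:00-02:30, 03:00-03:30, 05:15-06:15, 08:15-10:15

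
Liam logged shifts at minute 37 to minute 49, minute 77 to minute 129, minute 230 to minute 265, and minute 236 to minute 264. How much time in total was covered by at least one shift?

99 minutes

Merged: minute 37 to minute 49, minute 77 to minute 129, minute 230 to minute 265.
Lengths: 12 minutes + 52 minutes + 35 minutes = 99 minutes.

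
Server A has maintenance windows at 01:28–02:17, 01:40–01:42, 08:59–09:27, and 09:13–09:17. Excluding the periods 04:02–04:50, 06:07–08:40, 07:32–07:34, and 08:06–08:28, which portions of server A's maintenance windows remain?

First set merges to 01:28–02:17, 08:59–09:27.
Second set merges to 04:02–04:50, 06:07–08:40.
01:28–02:17: nothing removed.
08:59–09:27: nothing removed.

01:28–02:17, 08:59–09:27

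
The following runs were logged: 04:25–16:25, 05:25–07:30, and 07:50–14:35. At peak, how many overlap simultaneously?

2

At 05:25, 2 of the intervals are simultaneously active.
No point has more.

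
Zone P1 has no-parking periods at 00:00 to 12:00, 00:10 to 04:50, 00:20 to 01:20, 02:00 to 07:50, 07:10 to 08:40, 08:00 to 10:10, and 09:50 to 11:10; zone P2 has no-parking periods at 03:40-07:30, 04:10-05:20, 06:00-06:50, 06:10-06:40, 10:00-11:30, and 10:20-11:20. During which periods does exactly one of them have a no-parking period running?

00:00–03:40, 07:30–10:00, 11:30–12:00

First set merges to 00:00–12:00.
Second set merges to 03:40–07:30, 10:00–11:30.
A but not B: 00:00–03:40, 07:30–10:00, 11:30–12:00.
B but not A: none.
Combining gives A △ B.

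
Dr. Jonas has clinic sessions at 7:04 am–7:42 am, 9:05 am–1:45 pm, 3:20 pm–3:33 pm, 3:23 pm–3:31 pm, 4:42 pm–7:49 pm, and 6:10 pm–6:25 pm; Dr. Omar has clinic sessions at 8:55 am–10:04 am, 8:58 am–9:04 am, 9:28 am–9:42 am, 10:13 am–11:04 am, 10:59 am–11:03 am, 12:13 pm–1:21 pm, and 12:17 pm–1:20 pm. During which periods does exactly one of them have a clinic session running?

A, merged: 7:04 am–7:42 am, 9:05 am–1:45 pm, 3:20 pm–3:33 pm, 4:42 pm–7:49 pm.
B, merged: 8:55 am–10:04 am, 10:13 am–11:04 am, 12:13 pm–1:21 pm.
A but not B: 7:04 am–7:42 am, 10:04 am–10:13 am, 11:04 am–12:13 pm, 1:21 pm–1:45 pm, 3:20 pm–3:33 pm, 4:42 pm–7:49 pm.
B but not A: 8:55 am–9:05 am.
Combining gives A △ B.

7:04 am–7:42 am, 8:55 am–9:05 am, 10:04 am–10:13 am, 11:04 am–12:13 pm, 1:21 pm–1:45 pm, 3:20 pm–3:33 pm, 4:42 pm–7:49 pm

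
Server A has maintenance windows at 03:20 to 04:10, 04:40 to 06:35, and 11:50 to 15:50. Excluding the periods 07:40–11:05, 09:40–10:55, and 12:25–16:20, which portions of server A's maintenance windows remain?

03:20-04:10, 04:40-06:35, 11:50-12:25

B, merged: 07:40-11:05, 12:25-16:20.
03:20-04:10: no B overlap → unchanged.
04:40-06:35: no B overlap → unchanged.
11:50-15:50 minus B → 11:50-12:25.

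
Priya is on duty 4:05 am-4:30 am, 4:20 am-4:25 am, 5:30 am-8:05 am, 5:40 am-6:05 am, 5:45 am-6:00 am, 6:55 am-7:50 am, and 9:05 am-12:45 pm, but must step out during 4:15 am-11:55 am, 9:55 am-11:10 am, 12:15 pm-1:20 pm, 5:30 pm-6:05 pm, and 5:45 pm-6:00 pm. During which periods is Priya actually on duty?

4:05 am-4:15 am, 11:55 am-12:15 pm

Merge the first list: 4:05 am-4:30 am, 5:30 am-8:05 am, 9:05 am-12:45 pm.
Merge the second list: 4:15 am-11:55 am, 12:15 pm-1:20 pm, 5:30 pm-6:05 pm.
4:05 am-4:30 am with B removed leaves 4:05 am-4:15 am.
5:30 am-8:05 am lies entirely inside B → drops out.
9:05 am-12:45 pm with B removed leaves 11:55 am-12:15 pm.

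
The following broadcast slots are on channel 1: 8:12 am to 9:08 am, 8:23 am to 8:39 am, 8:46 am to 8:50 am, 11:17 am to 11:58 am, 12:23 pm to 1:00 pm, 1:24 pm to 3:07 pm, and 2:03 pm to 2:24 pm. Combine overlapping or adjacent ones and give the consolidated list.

8:12 am–9:08 am, 11:17 am–11:58 am, 12:23 pm–1:00 pm, 1:24 pm–3:07 pm

8:23 am–8:39 am overlaps/touches 8:12 am–9:08 am → extend to 8:12 am–9:08 am.
8:46 am–8:50 am overlaps/touches 8:12 am–9:08 am → extend to 8:12 am–9:08 am.
11:17 am–11:58 am is disjoint → start new block.
12:23 pm–1:00 pm is disjoint → start new block.
1:24 pm–3:07 pm is disjoint → start new block.
2:03 pm–2:24 pm overlaps/touches 1:24 pm–3:07 pm → extend to 1:24 pm–3:07 pm.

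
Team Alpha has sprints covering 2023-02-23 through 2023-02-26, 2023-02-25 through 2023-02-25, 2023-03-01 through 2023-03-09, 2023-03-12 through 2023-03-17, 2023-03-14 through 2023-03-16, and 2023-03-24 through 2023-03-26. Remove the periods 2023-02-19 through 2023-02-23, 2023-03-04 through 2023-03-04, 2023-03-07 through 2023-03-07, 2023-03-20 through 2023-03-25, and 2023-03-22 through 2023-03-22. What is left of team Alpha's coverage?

2023-02-24 through 2023-02-26, 2023-03-01 through 2023-03-03, 2023-03-05 through 2023-03-06, 2023-03-08 through 2023-03-09, 2023-03-12 through 2023-03-17, 2023-03-26 through 2023-03-26

Merge the first list: 2023-02-23 through 2023-02-26, 2023-03-01 through 2023-03-09, 2023-03-12 through 2023-03-17, 2023-03-24 through 2023-03-26.
Merge the second list: 2023-02-19 through 2023-02-23, 2023-03-04 through 2023-03-04, 2023-03-07 through 2023-03-07, 2023-03-20 through 2023-03-25.
2023-02-23 through 2023-02-26 minus B → 2023-02-24 through 2023-02-26.
2023-03-01 through 2023-03-09 minus B → 2023-03-01 through 2023-03-03, 2023-03-05 through 2023-03-06, 2023-03-08 through 2023-03-09.
2023-03-12 through 2023-03-17: no B overlap → unchanged.
2023-03-24 through 2023-03-26 minus B → 2023-03-26 through 2023-03-26.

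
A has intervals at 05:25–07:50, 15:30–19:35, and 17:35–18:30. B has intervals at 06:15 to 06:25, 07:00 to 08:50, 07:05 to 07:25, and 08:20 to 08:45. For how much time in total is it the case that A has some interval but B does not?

5 h 30 min

First set merges to 05:25-07:50, 15:30-19:35.
Second set merges to 06:15-06:25, 07:00-08:50.
A \ B = 05:25-06:15, 06:25-07:00, 15:30-19:35.
Total: 50 min + 35 min + 4 h 5 min = 5 h 30 min.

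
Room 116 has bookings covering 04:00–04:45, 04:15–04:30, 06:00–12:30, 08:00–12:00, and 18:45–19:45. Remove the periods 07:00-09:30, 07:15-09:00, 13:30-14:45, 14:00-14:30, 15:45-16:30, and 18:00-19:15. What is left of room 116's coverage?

A, merged: 04:00–04:45, 06:00–12:30, 18:45–19:45.
B, merged: 07:00–09:30, 13:30–14:45, 15:45–16:30, 18:00–19:15.
04:00–04:45 is untouched.
06:00–12:30 with B removed leaves 06:00–07:00, 09:30–12:30.
18:45–19:45 with B removed leaves 19:15–19:45.

04:00–04:45, 06:00–07:00, 09:30–12:30, 19:15–19:45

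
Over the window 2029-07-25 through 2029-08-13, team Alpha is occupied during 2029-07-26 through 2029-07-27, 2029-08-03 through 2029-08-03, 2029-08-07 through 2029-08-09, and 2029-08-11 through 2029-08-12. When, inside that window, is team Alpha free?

2029-07-25 through 2029-07-25, 2029-07-28 through 2029-08-02, 2029-08-04 through 2029-08-06, 2029-08-10 through 2029-08-10, 2029-08-13 through 2029-08-13

Covered (merged): 2029-07-26 through 2029-07-27, 2029-08-03 through 2029-08-03, 2029-08-07 through 2029-08-09, 2029-08-11 through 2029-08-12.
Uncovered inside 2029-07-25 through 2029-08-13: 2029-07-25 through 2029-07-25, 2029-07-28 through 2029-08-02, 2029-08-04 through 2029-08-06, 2029-08-10 through 2029-08-10, 2029-08-13 through 2029-08-13.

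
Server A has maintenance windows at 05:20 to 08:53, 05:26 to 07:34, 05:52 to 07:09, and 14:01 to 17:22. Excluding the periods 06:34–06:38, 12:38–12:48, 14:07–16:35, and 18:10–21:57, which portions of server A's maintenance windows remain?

First set merges to 05:20-08:53, 14:01-17:22.
05:20-08:53 minus B → 05:20-06:34, 06:38-08:53.
14:01-17:22 minus B → 14:01-14:07, 16:35-17:22.

05:20-06:34, 06:38-08:53, 14:01-14:07, 16:35-17:22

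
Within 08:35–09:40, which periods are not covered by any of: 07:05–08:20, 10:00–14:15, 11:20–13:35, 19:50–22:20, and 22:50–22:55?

Covered (merged): 07:05-08:20, 10:00-14:15, 19:50-22:20, 22:50-22:55.
Uncovered inside 08:35-09:40: 08:35-09:40.

08:35-09:40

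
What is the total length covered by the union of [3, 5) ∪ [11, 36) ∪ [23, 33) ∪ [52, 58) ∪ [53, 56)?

Merged: [3, 5), [11, 36), [52, 58).
Lengths: 2 + 25 + 6 = 33.

33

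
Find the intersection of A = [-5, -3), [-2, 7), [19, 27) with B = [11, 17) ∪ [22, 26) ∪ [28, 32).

[-5, -3) falls entirely outside B.
[-2, 7) falls entirely outside B.
[19, 27) overlaps B on [22, 26).

[22, 26)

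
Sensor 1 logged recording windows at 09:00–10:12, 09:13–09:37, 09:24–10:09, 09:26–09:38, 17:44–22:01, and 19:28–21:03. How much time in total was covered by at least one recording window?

Merged: 09:00-10:12, 17:44-22:01.
Lengths: 1 h 12 min + 4 h 17 min = 5 h 29 min.

5 h 29 min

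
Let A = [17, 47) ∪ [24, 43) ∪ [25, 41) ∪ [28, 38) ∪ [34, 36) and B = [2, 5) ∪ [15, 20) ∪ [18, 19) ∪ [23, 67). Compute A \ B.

[20, 23)

Merge the first list: [17, 47).
Merge the second list: [2, 5), [15, 20), [23, 67).
[17, 47) \ B = [20, 23).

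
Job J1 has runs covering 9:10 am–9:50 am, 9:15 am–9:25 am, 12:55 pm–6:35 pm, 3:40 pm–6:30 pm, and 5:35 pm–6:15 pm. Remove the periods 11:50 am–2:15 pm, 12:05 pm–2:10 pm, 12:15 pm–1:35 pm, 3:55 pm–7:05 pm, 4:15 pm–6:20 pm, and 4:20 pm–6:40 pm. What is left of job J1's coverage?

Merge the first list: 9:10 am–9:50 am, 12:55 pm–6:35 pm.
Merge the second list: 11:50 am–2:15 pm, 3:55 pm–7:05 pm.
9:10 am–9:50 am is untouched.
12:55 pm–6:35 pm with B removed leaves 2:15 pm–3:55 pm.

9:10 am–9:50 am, 2:15 pm–3:55 pm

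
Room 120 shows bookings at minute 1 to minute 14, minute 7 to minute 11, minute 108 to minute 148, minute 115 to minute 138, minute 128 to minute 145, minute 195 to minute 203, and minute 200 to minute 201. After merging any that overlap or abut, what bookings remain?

minute 1 to minute 14, minute 108 to minute 148, minute 195 to minute 203

minute 7 to minute 11 overlaps/touches minute 1 to minute 14 → extend to minute 1 to minute 14.
minute 108 to minute 148 is disjoint → start new block.
minute 115 to minute 138 overlaps/touches minute 108 to minute 148 → extend to minute 108 to minute 148.
minute 128 to minute 145 overlaps/touches minute 108 to minute 148 → extend to minute 108 to minute 148.
minute 195 to minute 203 is disjoint → start new block.
minute 200 to minute 201 overlaps/touches minute 195 to minute 203 → extend to minute 195 to minute 203.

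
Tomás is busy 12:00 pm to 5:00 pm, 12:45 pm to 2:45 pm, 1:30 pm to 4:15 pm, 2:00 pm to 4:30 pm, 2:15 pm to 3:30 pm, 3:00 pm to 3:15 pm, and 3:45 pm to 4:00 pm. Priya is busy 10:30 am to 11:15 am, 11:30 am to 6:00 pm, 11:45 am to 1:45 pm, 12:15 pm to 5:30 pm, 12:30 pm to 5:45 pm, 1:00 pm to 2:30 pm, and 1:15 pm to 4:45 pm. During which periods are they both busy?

12:00 pm-5:00 pm

Merge the first list: 12:00 pm-5:00 pm.
Merge the second list: 10:30 am-11:15 am, 11:30 am-6:00 pm.
12:00 pm-5:00 pm ∩ B → 12:00 pm-5:00 pm.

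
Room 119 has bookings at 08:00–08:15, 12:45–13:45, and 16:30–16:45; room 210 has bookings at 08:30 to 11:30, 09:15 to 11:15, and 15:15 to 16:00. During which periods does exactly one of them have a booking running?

08:00-08:15, 08:30-11:30, 12:45-13:45, 15:15-16:00, 16:30-16:45

Second set merges to 08:30-11:30, 15:15-16:00.
A but not B: 08:00-08:15, 12:45-13:45, 16:30-16:45.
B but not A: 08:30-11:30, 15:15-16:00.
Combining gives A △ B.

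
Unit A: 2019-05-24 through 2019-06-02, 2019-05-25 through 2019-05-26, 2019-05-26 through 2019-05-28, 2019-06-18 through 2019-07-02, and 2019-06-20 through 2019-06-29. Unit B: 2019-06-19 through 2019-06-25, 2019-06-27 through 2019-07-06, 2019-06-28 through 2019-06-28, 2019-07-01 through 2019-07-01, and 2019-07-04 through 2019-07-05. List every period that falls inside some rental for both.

Merge the first list: 2019-05-24 through 2019-06-02, 2019-06-18 through 2019-07-02.
Merge the second list: 2019-06-19 through 2019-06-25, 2019-06-27 through 2019-07-06.
2019-05-24 through 2019-06-02 meets no B interval.
2019-06-18 through 2019-07-02 ∩ B → 2019-06-19 through 2019-06-25, 2019-06-27 through 2019-07-02.

2019-06-19 through 2019-06-25, 2019-06-27 through 2019-07-02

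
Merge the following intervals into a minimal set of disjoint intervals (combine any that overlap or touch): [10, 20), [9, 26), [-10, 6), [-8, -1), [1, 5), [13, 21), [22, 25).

Sort by start: [-10, 6), [-8, -1), [1, 5), [9, 26), [10, 20), [13, 21), [22, 25).
[-8, -1) overlaps/touches [-10, 6) → extend to [-10, 6).
[1, 5) overlaps/touches [-10, 6) → extend to [-10, 6).
[9, 26) is disjoint → start new block.
[10, 20) overlaps/touches [9, 26) → extend to [9, 26).
[13, 21) overlaps/touches [9, 26) → extend to [9, 26).
[22, 25) overlaps/touches [9, 26) → extend to [9, 26).

[-10, 6) ∪ [9, 26)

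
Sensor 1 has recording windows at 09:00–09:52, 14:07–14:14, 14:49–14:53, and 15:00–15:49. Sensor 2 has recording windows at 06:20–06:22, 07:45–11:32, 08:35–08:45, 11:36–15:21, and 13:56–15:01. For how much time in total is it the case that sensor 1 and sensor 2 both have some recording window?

B, merged: 06:20–06:22, 07:45–11:32, 11:36–15:21.
A ∩ B = 09:00–09:52, 14:07–14:14, 14:49–14:53, 15:00–15:21.
Total: 52 min + 7 min + 4 min + 21 min = 1 h 24 min.

1 h 24 min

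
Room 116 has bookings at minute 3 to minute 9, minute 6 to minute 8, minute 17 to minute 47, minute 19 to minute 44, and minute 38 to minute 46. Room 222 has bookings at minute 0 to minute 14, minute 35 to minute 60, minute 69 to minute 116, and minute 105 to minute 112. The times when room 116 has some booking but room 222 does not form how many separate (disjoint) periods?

A, merged: minute 3 to minute 9, minute 17 to minute 47.
B, merged: minute 0 to minute 14, minute 35 to minute 60, minute 69 to minute 116.
A \ B = minute 17 to minute 35.
That is 1 disjoint piece.

1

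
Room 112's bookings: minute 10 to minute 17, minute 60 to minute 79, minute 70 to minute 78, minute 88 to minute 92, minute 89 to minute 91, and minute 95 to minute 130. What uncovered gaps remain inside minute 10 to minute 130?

minute 17 to minute 60, minute 79 to minute 88, minute 92 to minute 95

After merging, the occupied span is minute 10 to minute 17, minute 60 to minute 79, minute 88 to minute 92, minute 95 to minute 130.
Uncovered inside minute 10 to minute 130: minute 17 to minute 60, minute 79 to minute 88, minute 92 to minute 95.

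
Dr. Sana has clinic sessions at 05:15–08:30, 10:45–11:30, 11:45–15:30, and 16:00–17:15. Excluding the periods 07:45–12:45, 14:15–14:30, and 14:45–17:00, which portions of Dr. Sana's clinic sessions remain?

05:15-07:45, 12:45-14:15, 14:30-14:45, 17:00-17:15

05:15-08:30 minus B → 05:15-07:45.
10:45-11:30: fully covered by B → removed.
11:45-15:30 minus B → 12:45-14:15, 14:30-14:45.
16:00-17:15 minus B → 17:00-17:15.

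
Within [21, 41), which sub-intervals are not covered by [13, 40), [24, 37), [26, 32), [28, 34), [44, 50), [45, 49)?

The merged coverage is [13, 40), [44, 50).
Complement within [21, 41): [40, 41).

[40, 41)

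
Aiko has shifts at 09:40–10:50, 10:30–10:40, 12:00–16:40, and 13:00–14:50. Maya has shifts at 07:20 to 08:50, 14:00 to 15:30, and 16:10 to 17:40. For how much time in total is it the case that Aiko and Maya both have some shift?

First set merges to 09:40–10:50, 12:00–16:40.
A ∩ B = 14:00–15:30, 16:10–16:40.
Total: 1 h 30 min + 30 min = 2 h.

2 h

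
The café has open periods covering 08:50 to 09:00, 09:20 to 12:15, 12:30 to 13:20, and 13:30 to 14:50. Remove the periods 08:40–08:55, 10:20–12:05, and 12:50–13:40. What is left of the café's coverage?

08:50–09:00 with B removed leaves 08:55–09:00.
09:20–12:15 with B removed leaves 09:20–10:20, 12:05–12:15.
12:30–13:20 with B removed leaves 12:30–12:50.
13:30–14:50 with B removed leaves 13:40–14:50.

08:55–09:00, 09:20–10:20, 12:05–12:15, 12:30–12:50, 13:40–14:50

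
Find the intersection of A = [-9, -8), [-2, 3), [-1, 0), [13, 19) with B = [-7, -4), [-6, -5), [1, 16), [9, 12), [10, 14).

Merge the first list: [-9, -8), [-2, 3), [13, 19).
Merge the second list: [-7, -4), [1, 16).
[-9, -8): no overlap with the second set.
[-2, 3) meets the second set on [1, 3).
[13, 19) meets the second set on [13, 16).

[1, 3) ∪ [13, 16)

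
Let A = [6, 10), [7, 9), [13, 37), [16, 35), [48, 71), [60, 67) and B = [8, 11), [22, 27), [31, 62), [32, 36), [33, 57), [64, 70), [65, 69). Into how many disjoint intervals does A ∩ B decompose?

5

Merge the first list: [6, 10), [13, 37), [48, 71).
Merge the second list: [8, 11), [22, 27), [31, 62), [64, 70).
A ∩ B = [8, 10), [22, 27), [31, 37), [48, 62), [64, 70).
That is 5 disjoint pieces.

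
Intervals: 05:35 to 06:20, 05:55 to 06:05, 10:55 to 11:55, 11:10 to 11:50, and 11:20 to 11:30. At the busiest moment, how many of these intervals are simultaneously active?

3

Sweep endpoints in order; track running count of active intervals.
Peak of 3 reached at 11:20.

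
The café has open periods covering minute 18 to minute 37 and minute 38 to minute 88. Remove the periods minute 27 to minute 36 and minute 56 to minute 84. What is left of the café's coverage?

minute 18 to minute 37 \ B = minute 18 to minute 27, minute 36 to minute 37.
minute 38 to minute 88 \ B = minute 38 to minute 56, minute 84 to minute 88.

minute 18 to minute 27, minute 36 to minute 37, minute 38 to minute 56, minute 84 to minute 88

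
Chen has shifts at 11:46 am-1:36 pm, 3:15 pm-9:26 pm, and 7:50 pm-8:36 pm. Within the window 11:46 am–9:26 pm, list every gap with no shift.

After merging, the occupied span is 11:46 am-1:36 pm, 3:15 pm-9:26 pm.
Gaps within 11:46 am-9:26 pm: 1:36 pm-3:15 pm.

1:36 pm-3:15 pm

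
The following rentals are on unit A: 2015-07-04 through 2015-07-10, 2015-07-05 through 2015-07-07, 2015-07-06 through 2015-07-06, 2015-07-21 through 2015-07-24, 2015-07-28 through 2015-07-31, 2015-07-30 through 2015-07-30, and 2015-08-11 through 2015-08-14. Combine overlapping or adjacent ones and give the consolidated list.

2015-07-04 through 2015-07-10, 2015-07-21 through 2015-07-24, 2015-07-28 through 2015-07-31, 2015-08-11 through 2015-08-14

2015-07-05 through 2015-07-07 overlaps/touches 2015-07-04 through 2015-07-10 → extend to 2015-07-04 through 2015-07-10.
2015-07-06 through 2015-07-06 overlaps/touches 2015-07-04 through 2015-07-10 → extend to 2015-07-04 through 2015-07-10.
2015-07-21 through 2015-07-24 is disjoint → start new block.
2015-07-28 through 2015-07-31 is disjoint → start new block.
2015-07-30 through 2015-07-30 overlaps/touches 2015-07-28 through 2015-07-31 → extend to 2015-07-28 through 2015-07-31.
2015-08-11 through 2015-08-14 is disjoint → start new block.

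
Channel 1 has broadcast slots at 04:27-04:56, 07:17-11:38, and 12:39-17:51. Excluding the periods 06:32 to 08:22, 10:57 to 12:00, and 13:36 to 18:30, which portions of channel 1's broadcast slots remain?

04:27–04:56 is untouched.
07:17–11:38 with B removed leaves 08:22–10:57.
12:39–17:51 with B removed leaves 12:39–13:36.

04:27–04:56, 08:22–10:57, 12:39–13:36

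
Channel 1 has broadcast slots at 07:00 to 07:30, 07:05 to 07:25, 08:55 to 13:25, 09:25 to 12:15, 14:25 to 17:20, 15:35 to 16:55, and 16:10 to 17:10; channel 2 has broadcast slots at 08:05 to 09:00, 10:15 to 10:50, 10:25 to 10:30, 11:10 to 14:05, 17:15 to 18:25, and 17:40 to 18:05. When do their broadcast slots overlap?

Merge the first list: 07:00–07:30, 08:55–13:25, 14:25–17:20.
Merge the second list: 08:05–09:00, 10:15–10:50, 11:10–14:05, 17:15–18:25.
07:00–07:30 meets no B interval.
08:55–13:25 ∩ B → 08:55–09:00, 10:15–10:50, 11:10–13:25.
14:25–17:20 ∩ B → 17:15–17:20.

08:55–09:00, 10:15–10:50, 11:10–13:25, 17:15–17:20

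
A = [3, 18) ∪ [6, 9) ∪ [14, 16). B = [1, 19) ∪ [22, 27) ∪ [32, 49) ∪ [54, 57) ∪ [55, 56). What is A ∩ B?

First set merges to [3, 18).
Second set merges to [1, 19), [22, 27), [32, 49), [54, 57).
[3, 18) overlaps B on [3, 18).

[3, 18)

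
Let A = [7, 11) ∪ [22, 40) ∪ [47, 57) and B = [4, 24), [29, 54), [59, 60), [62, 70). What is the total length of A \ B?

8

A \ B = [24, 29), [54, 57).
Total: 5 + 3 = 8.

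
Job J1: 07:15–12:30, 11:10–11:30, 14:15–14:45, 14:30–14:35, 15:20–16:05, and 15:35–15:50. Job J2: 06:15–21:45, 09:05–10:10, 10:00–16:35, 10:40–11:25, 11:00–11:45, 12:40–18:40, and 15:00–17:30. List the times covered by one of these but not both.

A, merged: 07:15-12:30, 14:15-14:45, 15:20-16:05.
B, merged: 06:15-21:45.
A \ B = none.
B \ A = 06:15-07:15, 12:30-14:15, 14:45-15:20, 16:05-21:45.
Union of the two gives the symmetric difference.

06:15-07:15, 12:30-14:15, 14:45-15:20, 16:05-21:45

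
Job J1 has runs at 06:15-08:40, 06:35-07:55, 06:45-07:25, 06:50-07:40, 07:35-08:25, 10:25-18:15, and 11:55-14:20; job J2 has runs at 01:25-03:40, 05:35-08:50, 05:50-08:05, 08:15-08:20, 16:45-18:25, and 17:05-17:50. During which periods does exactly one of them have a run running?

01:25-03:40, 05:35-06:15, 08:40-08:50, 10:25-16:45, 18:15-18:25

First set merges to 06:15-08:40, 10:25-18:15.
Second set merges to 01:25-03:40, 05:35-08:50, 16:45-18:25.
A but not B: 10:25-16:45.
B but not A: 01:25-03:40, 05:35-06:15, 08:40-08:50, 18:15-18:25.
Combining gives A △ B.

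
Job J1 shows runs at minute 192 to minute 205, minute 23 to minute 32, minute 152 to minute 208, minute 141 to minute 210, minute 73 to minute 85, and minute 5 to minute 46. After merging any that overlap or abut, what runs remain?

minute 5 to minute 46, minute 73 to minute 85, minute 141 to minute 210

Sort by start: minute 5 to minute 46, minute 23 to minute 32, minute 73 to minute 85, minute 141 to minute 210, minute 152 to minute 208, minute 192 to minute 205.
minute 23 to minute 32 overlaps/touches minute 5 to minute 46 → extend to minute 5 to minute 46.
minute 73 to minute 85 is disjoint → start new block.
minute 141 to minute 210 is disjoint → start new block.
minute 152 to minute 208 overlaps/touches minute 141 to minute 210 → extend to minute 141 to minute 210.
minute 192 to minute 205 overlaps/touches minute 141 to minute 210 → extend to minute 141 to minute 210.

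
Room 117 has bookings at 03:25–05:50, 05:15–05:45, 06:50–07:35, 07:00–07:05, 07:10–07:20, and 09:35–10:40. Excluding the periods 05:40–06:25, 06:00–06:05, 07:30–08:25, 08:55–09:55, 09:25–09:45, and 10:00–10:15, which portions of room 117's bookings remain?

A, merged: 03:25–05:50, 06:50–07:35, 09:35–10:40.
B, merged: 05:40–06:25, 07:30–08:25, 08:55–09:55, 10:00–10:15.
03:25–05:50 minus B → 03:25–05:40.
06:50–07:35 minus B → 06:50–07:30.
09:35–10:40 minus B → 09:55–10:00, 10:15–10:40.

03:25–05:40, 06:50–07:30, 09:55–10:00, 10:15–10:40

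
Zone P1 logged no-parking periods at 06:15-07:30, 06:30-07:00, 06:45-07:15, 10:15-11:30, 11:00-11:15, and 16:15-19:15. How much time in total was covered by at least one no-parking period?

Merged: 06:15–07:30, 10:15–11:30, 16:15–19:15.
Lengths: 1 h 15 min + 1 h 15 min + 3 h = 5 h 30 min.

5 h 30 min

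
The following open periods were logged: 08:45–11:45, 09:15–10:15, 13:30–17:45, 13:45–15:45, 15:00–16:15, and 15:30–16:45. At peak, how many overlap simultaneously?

Sweep endpoints in order; track running count of active intervals.
Peak of 4 reached at 15:30.

4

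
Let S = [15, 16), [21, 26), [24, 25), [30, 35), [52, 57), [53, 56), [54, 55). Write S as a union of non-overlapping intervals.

[21, 26) is disjoint → start new block.
[24, 25) overlaps/touches [21, 26) → extend to [21, 26).
[30, 35) is disjoint → start new block.
[52, 57) is disjoint → start new block.
[53, 56) overlaps/touches [52, 57) → extend to [52, 57).
[54, 55) overlaps/touches [52, 57) → extend to [52, 57).

[15, 16) ∪ [21, 26) ∪ [30, 35) ∪ [52, 57)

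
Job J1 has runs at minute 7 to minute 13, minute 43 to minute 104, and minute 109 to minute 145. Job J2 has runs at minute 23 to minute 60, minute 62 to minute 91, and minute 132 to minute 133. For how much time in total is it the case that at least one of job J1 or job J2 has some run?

123 minutes

A ∪ B = minute 7 to minute 13, minute 23 to minute 104, minute 109 to minute 145.
Total: 6 minutes + 81 minutes + 36 minutes = 123 minutes.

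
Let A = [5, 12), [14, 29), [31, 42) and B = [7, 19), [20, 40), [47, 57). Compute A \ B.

[5, 7) ∪ [19, 20) ∪ [40, 42)

[5, 12) minus B → [5, 7).
[14, 29) minus B → [19, 20).
[31, 42) minus B → [40, 42).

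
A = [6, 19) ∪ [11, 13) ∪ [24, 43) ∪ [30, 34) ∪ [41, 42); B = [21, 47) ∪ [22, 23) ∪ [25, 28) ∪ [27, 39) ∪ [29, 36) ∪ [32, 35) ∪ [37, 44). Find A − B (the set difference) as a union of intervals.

A, merged: [6, 19), [24, 43).
B, merged: [21, 47).
[6, 19): no B overlap → unchanged.
[24, 43): fully covered by B → removed.

[6, 19)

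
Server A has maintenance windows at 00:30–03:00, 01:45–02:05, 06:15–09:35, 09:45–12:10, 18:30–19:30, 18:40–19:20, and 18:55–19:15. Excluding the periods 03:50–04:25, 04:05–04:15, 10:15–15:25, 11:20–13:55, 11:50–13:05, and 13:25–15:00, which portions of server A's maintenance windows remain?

00:30–03:00, 06:15–09:35, 09:45–10:15, 18:30–19:30

A, merged: 00:30–03:00, 06:15–09:35, 09:45–12:10, 18:30–19:30.
B, merged: 03:50–04:25, 10:15–15:25.
00:30–03:00: nothing removed.
06:15–09:35: nothing removed.
09:45–12:10 \ B = 09:45–10:15.
18:30–19:30: nothing removed.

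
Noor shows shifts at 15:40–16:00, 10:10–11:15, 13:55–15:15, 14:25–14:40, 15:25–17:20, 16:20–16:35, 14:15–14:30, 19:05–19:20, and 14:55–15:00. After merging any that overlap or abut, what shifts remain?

10:10-11:15, 13:55-15:15, 15:25-17:20, 19:05-19:20

Sort by start: 10:10-11:15, 13:55-15:15, 14:15-14:30, 14:25-14:40, 14:55-15:00, 15:25-17:20, 15:40-16:00, 16:20-16:35, 19:05-19:20.
13:55-15:15 is disjoint → start new block.
14:15-14:30 overlaps/touches 13:55-15:15 → extend to 13:55-15:15.
14:25-14:40 overlaps/touches 13:55-15:15 → extend to 13:55-15:15.
14:55-15:00 overlaps/touches 13:55-15:15 → extend to 13:55-15:15.
15:25-17:20 is disjoint → start new block.
15:40-16:00 overlaps/touches 15:25-17:20 → extend to 15:25-17:20.
16:20-16:35 overlaps/touches 15:25-17:20 → extend to 15:25-17:20.
19:05-19:20 is disjoint → start new block.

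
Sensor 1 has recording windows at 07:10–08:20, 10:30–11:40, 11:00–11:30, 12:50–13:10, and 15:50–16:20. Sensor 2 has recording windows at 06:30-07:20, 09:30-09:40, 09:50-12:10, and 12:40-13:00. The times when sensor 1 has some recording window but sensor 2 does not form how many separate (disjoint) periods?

3

Merge the first list: 07:10–08:20, 10:30–11:40, 12:50–13:10, 15:50–16:20.
A \ B = 07:20–08:20, 13:00–13:10, 15:50–16:20.
That is 3 disjoint pieces.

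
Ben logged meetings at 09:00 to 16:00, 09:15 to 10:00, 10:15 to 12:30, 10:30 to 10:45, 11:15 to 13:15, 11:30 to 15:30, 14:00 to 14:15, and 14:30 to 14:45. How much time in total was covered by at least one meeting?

7 h

Merged: 09:00-16:00.
Length: 7 h.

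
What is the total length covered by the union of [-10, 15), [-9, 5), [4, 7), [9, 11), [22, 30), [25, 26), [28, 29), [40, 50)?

43

Merged: [-10, 15), [22, 30), [40, 50).
Lengths: 25 + 8 + 10 = 43.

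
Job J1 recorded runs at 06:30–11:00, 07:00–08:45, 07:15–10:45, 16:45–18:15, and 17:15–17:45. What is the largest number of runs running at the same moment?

Walk the sorted start/end points keeping a running depth.
The depth first hits 3 at 07:15.

3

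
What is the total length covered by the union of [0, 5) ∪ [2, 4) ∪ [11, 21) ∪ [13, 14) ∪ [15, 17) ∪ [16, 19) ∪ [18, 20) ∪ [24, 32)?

Merged: [0, 5), [11, 21), [24, 32).
Lengths: 5 + 10 + 8 = 23.

23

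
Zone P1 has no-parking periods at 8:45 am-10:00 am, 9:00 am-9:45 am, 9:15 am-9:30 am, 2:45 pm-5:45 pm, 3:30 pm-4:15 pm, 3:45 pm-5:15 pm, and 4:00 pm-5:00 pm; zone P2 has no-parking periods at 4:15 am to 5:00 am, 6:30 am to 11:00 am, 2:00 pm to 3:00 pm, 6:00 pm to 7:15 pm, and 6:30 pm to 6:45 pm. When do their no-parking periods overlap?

8:45 am–10:00 am, 2:45 pm–3:00 pm

Merge the first list: 8:45 am–10:00 am, 2:45 pm–5:45 pm.
Merge the second list: 4:15 am–5:00 am, 6:30 am–11:00 am, 2:00 pm–3:00 pm, 6:00 pm–7:15 pm.
8:45 am–10:00 am ∩ B → 8:45 am–10:00 am.
2:45 pm–5:45 pm ∩ B → 2:45 pm–3:00 pm.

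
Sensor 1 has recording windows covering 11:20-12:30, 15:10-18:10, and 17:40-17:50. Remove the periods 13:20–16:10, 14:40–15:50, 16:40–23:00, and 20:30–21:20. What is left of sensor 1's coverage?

11:20–12:30, 16:10–16:40

A, merged: 11:20–12:30, 15:10–18:10.
B, merged: 13:20–16:10, 16:40–23:00.
11:20–12:30: no B overlap → unchanged.
15:10–18:10 minus B → 16:10–16:40.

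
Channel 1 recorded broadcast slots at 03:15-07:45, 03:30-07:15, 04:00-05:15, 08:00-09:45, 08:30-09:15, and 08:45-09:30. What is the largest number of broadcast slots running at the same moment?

At 04:00, 3 of the intervals are simultaneously active.
No point has more.

3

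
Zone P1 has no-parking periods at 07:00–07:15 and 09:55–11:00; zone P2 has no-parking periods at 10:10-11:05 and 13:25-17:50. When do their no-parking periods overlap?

07:00-07:15 falls entirely outside B.
09:55-11:00 overlaps B on 10:10-11:00.

10:10-11:00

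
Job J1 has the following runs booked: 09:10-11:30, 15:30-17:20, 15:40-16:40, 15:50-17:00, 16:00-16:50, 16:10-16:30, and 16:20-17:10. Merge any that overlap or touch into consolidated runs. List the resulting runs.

15:30–17:20 is disjoint → start new block.
15:40–16:40 overlaps/touches 15:30–17:20 → extend to 15:30–17:20.
15:50–17:00 overlaps/touches 15:30–17:20 → extend to 15:30–17:20.
16:00–16:50 overlaps/touches 15:30–17:20 → extend to 15:30–17:20.
16:10–16:30 overlaps/touches 15:30–17:20 → extend to 15:30–17:20.
16:20–17:10 overlaps/touches 15:30–17:20 → extend to 15:30–17:20.

09:10–11:30, 15:30–17:20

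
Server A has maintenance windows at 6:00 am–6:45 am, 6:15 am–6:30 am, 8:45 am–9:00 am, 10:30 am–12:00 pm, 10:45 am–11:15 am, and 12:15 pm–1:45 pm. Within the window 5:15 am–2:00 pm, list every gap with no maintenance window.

5:15 am–6:00 am, 6:45 am–8:45 am, 9:00 am–10:30 am, 12:00 pm–12:15 pm, 1:45 pm–2:00 pm

The merged coverage is 6:00 am–6:45 am, 8:45 am–9:00 am, 10:30 am–12:00 pm, 12:15 pm–1:45 pm.
Complement within 5:15 am–2:00 pm: 5:15 am–6:00 am, 6:45 am–8:45 am, 9:00 am–10:30 am, 12:00 pm–12:15 pm, 1:45 pm–2:00 pm.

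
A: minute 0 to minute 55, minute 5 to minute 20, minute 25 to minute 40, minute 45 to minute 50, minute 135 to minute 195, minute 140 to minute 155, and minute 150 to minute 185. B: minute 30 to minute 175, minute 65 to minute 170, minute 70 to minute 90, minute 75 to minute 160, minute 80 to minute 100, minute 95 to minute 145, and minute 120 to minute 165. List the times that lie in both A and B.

minute 30 to minute 55, minute 135 to minute 175

A, merged: minute 0 to minute 55, minute 135 to minute 195.
B, merged: minute 30 to minute 175.
minute 0 to minute 55 ∩ B → minute 30 to minute 55.
minute 135 to minute 195 ∩ B → minute 135 to minute 175.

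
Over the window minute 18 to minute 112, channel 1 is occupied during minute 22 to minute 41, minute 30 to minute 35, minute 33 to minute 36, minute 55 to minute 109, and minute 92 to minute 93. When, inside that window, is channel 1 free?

minute 18 to minute 22, minute 41 to minute 55, minute 109 to minute 112

Covered (merged): minute 22 to minute 41, minute 55 to minute 109.
Gaps within minute 18 to minute 112: minute 18 to minute 22, minute 41 to minute 55, minute 109 to minute 112.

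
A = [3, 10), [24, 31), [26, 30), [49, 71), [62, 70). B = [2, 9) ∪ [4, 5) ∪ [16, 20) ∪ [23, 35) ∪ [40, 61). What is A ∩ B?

[3, 9) ∪ [24, 31) ∪ [49, 61)

Merge the first list: [3, 10), [24, 31), [49, 71).
Merge the second list: [2, 9), [16, 20), [23, 35), [40, 61).
[3, 10) ∩ B → [3, 9).
[24, 31) ∩ B → [24, 31).
[49, 71) ∩ B → [49, 61).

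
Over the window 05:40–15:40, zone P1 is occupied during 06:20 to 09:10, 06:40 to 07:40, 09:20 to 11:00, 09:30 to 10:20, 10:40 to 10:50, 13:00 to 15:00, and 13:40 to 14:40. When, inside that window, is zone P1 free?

05:40–06:20, 09:10–09:20, 11:00–13:00, 15:00–15:40

After merging, the occupied span is 06:20–09:10, 09:20–11:00, 13:00–15:00.
Gaps within 05:40–15:40: 05:40–06:20, 09:10–09:20, 11:00–13:00, 15:00–15:40.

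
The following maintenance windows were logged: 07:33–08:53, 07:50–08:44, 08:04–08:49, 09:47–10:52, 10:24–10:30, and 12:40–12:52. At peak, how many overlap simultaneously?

3

At 08:04, 3 of the intervals are simultaneously active.
No point has more.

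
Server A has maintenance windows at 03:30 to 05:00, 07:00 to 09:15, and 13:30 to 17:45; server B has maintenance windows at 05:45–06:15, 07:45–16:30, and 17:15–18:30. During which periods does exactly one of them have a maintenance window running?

03:30-05:00, 05:45-06:15, 07:00-07:45, 09:15-13:30, 16:30-17:15, 17:45-18:30

Only in the first: 03:30-05:00, 07:00-07:45, 16:30-17:15.
Only in the second: 05:45-06:15, 09:15-13:30, 17:45-18:30.
Together these are the periods covered by exactly one.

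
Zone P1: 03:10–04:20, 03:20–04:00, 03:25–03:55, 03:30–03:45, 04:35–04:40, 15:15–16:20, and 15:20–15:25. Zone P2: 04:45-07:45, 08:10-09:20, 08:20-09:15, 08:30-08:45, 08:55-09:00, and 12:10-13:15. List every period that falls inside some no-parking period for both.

none

First set merges to 03:10-04:20, 04:35-04:40, 15:15-16:20.
Second set merges to 04:45-07:45, 08:10-09:20, 12:10-13:15.
03:10-04:20 falls entirely outside B.
04:35-04:40 falls entirely outside B.
15:15-16:20 falls entirely outside B.
No overlap.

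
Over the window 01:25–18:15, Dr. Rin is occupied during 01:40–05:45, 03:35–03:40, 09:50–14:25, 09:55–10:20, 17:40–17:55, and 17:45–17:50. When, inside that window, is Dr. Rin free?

Covered (merged): 01:40-05:45, 09:50-14:25, 17:40-17:55.
Complement within 01:25-18:15: 01:25-01:40, 05:45-09:50, 14:25-17:40, 17:55-18:15.

01:25-01:40, 05:45-09:50, 14:25-17:40, 17:55-18:15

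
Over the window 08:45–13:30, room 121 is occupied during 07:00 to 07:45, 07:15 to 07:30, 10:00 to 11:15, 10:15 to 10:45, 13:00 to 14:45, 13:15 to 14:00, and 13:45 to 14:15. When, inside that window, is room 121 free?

The merged coverage is 07:00-07:45, 10:00-11:15, 13:00-14:45.
Complement within 08:45-13:30: 08:45-10:00, 11:15-13:00.

08:45-10:00, 11:15-13:00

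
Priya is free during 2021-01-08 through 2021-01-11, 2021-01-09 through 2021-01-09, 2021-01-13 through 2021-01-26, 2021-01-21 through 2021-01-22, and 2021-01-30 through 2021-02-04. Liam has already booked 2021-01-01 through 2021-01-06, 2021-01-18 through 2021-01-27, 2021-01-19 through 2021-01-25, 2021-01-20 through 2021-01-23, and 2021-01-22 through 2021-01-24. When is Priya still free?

First set merges to 2021-01-08 through 2021-01-11, 2021-01-13 through 2021-01-26, 2021-01-30 through 2021-02-04.
Second set merges to 2021-01-01 through 2021-01-06, 2021-01-18 through 2021-01-27.
2021-01-08 through 2021-01-11 is untouched.
2021-01-13 through 2021-01-26 with B removed leaves 2021-01-13 through 2021-01-17.
2021-01-30 through 2021-02-04 is untouched.

2021-01-08 through 2021-01-11, 2021-01-13 through 2021-01-17, 2021-01-30 through 2021-02-04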